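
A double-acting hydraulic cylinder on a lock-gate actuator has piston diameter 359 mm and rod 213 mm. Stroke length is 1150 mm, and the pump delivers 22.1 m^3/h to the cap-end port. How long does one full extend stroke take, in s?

t ≈ 19.0 s

Cap-side area A_cap = π/4 × (359 mm)² = 1.012e5 mm^2
Swept volume V = A × L; t = V / Q = A·L / Q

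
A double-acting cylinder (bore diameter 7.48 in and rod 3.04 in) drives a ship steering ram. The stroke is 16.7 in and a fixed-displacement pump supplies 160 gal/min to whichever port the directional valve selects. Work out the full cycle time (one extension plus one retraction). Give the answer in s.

Cap-side area A_cap = π/4 × (7.48 in)² = 43.94 in^2
Rod-side annular area A_ann = π/4 × (7.48² − 3.04²) = 36.69 in^2
t_ext = A_cap·L/Q = 1.191 s
t_ret = A_ann·L/Q = 0.9945 s
t_cycle = t_ext + t_ret

t ≈ 2.19 s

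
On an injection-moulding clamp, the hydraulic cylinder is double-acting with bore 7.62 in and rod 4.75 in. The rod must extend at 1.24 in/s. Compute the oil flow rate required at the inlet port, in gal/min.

Q ≈ 14.7 gal/min

Cap-side area A_cap = π/4 × (7.62 in)² = 45.60 in^2
Q = A × v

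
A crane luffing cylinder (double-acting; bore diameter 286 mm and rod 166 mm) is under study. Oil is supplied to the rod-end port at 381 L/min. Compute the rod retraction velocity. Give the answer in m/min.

Rod-side annular area A_ann = π/4 × (286² − 166²) = 42600 mm^2
Flow into the rod-end port fills the annular volume.
v = Q / A

v ≈ 8.94 m/min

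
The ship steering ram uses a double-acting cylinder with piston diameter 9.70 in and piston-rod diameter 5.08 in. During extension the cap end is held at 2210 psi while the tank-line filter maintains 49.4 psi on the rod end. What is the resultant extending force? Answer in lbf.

F ≈ 1.61e5 lbf

Cap-side area A_cap = π/4 × (9.70 in)² = 73.90 in^2
Rod-side annular area A_ann = π/4 × (9.70² − 5.08²) = 53.63 in^2
Net thrust = P_cap·A_cap − P_rod·A_ann = 1.633e5 lbf − 2649 lbf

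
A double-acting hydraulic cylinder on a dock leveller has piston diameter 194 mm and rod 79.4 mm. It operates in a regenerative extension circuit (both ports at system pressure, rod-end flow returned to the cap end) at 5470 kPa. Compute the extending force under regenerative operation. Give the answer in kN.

With equal pressure on both faces, forces on the annular region cancel; the net push is pressure × rod cross-section.
Rod cross-section A_rod = π/4 × (79.4 mm)² = 4951 mm^2
F = P × A_rod

F ≈ 27.1 kN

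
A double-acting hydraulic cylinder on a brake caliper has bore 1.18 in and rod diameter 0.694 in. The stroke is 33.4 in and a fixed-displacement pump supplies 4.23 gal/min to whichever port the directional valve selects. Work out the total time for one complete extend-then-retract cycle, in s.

t ≈ 3.71 s

Cap-side area A_cap = π/4 × (1.18 in)² = 1.094 in^2
Rod-side annular area A_ann = π/4 × (1.18² − 0.694²) = 0.7153 in^2
t_ext = A_cap·L/Q = 2.243 s
t_ret = A_ann·L/Q = 1.467 s
t_cycle = t_ext + t_ret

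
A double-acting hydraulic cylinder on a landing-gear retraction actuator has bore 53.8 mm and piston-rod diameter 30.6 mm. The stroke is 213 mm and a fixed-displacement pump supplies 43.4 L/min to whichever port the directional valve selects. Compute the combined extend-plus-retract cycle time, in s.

t ≈ 1.12 s

Cap-side area A_cap = π/4 × (53.8 mm)² = 2273 mm^2
Rod-side annular area A_ann = π/4 × (53.8² − 30.6²) = 1538 mm^2
t_ext = A_cap·L/Q = 0.6694 s
t_ret = A_ann·L/Q = 0.4529 s
t_cycle = t_ext + t_ret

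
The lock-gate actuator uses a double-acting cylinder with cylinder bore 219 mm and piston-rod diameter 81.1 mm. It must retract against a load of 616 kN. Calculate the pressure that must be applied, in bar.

P ≈ 190 bar

Rod-side annular area A_ann = π/4 × (219² − 81.1²) = 32500 mm^2
Retraction: pressure acts on the annular area.
P = F / A = 616 kN / A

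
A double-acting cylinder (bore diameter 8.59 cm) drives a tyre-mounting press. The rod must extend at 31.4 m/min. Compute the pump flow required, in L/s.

Q ≈ 3.03 L/s

Cap-side area A_cap = π/4 × (8.59 cm)² = 57.95 cm^2
Q = A × v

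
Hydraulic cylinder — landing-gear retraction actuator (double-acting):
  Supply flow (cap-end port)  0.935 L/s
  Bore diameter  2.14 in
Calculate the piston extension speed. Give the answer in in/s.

v ≈ 15.9 in/s

Cap-side area A_cap = π/4 × (2.14 in)² = 3.597 in^2
v = Q / A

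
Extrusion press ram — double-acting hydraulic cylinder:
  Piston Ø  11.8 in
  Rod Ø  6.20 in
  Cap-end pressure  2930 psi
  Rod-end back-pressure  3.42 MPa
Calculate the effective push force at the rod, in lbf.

F ≈ 2.81e5 lbf

Cap-side area A_cap = π/4 × (11.8 in)² = 109.4 in^2
Rod-side annular area A_ann = π/4 × (11.8² − 6.20²) = 79.17 in^2
Net thrust = P_cap·A_cap − P_rod·A_ann = 3.204e5 lbf − 39270 lbf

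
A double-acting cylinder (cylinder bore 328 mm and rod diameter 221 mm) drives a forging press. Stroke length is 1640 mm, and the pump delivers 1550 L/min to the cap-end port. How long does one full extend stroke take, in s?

t ≈ 5.36 s

Cap-side area A_cap = π/4 × (328 mm)² = 84500 mm^2
Swept volume V = A × L; t = V / Q = A·L / Q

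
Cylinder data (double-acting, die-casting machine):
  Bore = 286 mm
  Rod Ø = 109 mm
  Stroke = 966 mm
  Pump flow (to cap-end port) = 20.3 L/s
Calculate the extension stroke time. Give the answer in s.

Cap-side area A_cap = π/4 × (286 mm)² = 64240 mm^2
Swept volume V = A × L; t = V / Q = A·L / Q

t ≈ 3.06 s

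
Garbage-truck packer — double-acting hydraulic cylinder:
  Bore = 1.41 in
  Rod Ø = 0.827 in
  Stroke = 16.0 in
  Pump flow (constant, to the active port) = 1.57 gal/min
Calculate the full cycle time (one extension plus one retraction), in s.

t ≈ 6.84 s

Cap-side area A_cap = π/4 × (1.41 in)² = 1.561 in^2
Rod-side annular area A_ann = π/4 × (1.41² − 0.827²) = 1.024 in^2
t_ext = A_cap·L/Q = 4.133 s
t_ret = A_ann·L/Q = 2.711 s
t_cycle = t_ext + t_ret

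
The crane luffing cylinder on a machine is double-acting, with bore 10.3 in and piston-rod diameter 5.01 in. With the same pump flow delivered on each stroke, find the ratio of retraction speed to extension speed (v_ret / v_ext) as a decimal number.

v_ret/v_ext ≈ 1.31

Cap-side area A_cap = π/4 × (10.3 in)² = 83.32 in^2
Rod-side annular area A_ann = π/4 × (10.3² − 5.01²) = 63.61 in^2
For equal Q, v ∝ 1/A, so v_ret/v_ext = A_cap/A_ann.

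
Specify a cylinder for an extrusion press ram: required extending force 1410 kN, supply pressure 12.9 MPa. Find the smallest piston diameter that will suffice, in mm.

D ≈ 373 mm

Extension force acts on the full piston face: F = P × (π/4)D².
D = √(4F / (πP)) = √(4 × 1410 kN / (π × 12.9 MPa))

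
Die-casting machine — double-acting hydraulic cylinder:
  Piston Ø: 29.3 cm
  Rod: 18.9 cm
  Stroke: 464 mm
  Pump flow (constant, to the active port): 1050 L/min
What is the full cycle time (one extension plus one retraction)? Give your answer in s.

t ≈ 2.83 s

Cap-side area A_cap = π/4 × (29.3 cm)² = 674.3 cm^2
Rod-side annular area A_ann = π/4 × (29.3² − 18.9²) = 393.7 cm^2
t_ext = A_cap·L/Q = 1.788 s
t_ret = A_ann·L/Q = 1.044 s
t_cycle = t_ext + t_ret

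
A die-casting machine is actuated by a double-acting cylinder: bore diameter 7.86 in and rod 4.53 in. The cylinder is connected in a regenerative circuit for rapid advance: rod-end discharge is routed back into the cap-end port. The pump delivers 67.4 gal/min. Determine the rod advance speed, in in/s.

In regeneration the rod-end outflow joins the pump flow into the cap end, so the net volume the pump must supply per unit advance equals the rod cross-section area.
Rod cross-section A_rod = π/4 × (4.53 in)² = 16.12 in^2
v = Q_pump / A_rod

v ≈ 16.1 in/s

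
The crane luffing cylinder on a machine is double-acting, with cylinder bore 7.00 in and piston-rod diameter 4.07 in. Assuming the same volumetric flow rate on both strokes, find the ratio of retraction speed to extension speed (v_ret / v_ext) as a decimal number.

Cap-side area A_cap = π/4 × (7.00 in)² = 38.48 in^2
Rod-side annular area A_ann = π/4 × (7.00² − 4.07²) = 25.47 in^2
For equal Q, v ∝ 1/A, so v_ret/v_ext = A_cap/A_ann.

v_ret/v_ext ≈ 1.51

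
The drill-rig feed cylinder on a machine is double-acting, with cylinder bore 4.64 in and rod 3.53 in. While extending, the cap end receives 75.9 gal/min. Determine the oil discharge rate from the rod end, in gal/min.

Cap-side area A_cap = π/4 × (4.64 in)² = 16.91 in^2
Rod-side annular area A_ann = π/4 × (4.64² − 3.53²) = 7.123 in^2
Piston speed v = Q_in/A_cap; rod-end outflow Q_out = v × A_ann = Q_in × A_ann/A_cap.

Q_out ≈ 32.0 gal/min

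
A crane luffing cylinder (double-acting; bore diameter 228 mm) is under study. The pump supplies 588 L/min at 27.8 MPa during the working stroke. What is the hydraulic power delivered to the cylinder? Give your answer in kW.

W ≈ 272 kW

Hydraulic power = P × Q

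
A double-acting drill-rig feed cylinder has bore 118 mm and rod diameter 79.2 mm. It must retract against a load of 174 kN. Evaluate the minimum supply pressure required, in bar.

P ≈ 290 bar

Rod-side annular area A_ann = π/4 × (118² − 79.2²) = 6009 mm^2
Retraction: pressure acts on the annular area.
P = F / A = 174 kN / A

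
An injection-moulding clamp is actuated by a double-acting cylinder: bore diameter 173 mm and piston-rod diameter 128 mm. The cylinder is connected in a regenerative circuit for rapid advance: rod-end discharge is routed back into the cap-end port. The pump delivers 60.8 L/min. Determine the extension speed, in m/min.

In regeneration the rod-end outflow joins the pump flow into the cap end, so the net volume the pump must supply per unit advance equals the rod cross-section area.
Rod cross-section A_rod = π/4 × (128 mm)² = 12870 mm^2
v = Q_pump / A_rod

v ≈ 4.72 m/min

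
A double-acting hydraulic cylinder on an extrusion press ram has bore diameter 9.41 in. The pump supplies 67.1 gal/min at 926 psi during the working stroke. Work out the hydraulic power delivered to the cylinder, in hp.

Hydraulic power = P × Q

W ≈ 36.2 hp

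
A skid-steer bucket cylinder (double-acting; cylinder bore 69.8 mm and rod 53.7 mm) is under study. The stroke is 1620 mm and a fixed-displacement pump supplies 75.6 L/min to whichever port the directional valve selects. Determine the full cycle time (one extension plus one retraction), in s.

t ≈ 6.93 s

Cap-side area A_cap = π/4 × (69.8 mm)² = 3826 mm^2
Rod-side annular area A_ann = π/4 × (69.8² − 53.7²) = 1562 mm^2
t_ext = A_cap·L/Q = 4.920 s
t_ret = A_ann·L/Q = 2.008 s
t_cycle = t_ext + t_ret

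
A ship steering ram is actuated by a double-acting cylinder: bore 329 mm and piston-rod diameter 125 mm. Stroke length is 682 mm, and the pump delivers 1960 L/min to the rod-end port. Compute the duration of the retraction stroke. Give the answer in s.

Rod-side annular area A_ann = π/4 × (329² − 125²) = 72740 mm^2
Swept volume V = A × L; t = V / Q = A·L / Q

t ≈ 1.52 s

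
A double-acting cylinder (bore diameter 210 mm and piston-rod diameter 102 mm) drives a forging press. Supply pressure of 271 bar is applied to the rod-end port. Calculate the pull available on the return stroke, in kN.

Rod-side annular area A_ann = π/4 × (210² − 102²) = 26460 mm^2
On retraction the pressure acts on the annular area (bore minus rod).
F = P × A_ann

F ≈ 717 kN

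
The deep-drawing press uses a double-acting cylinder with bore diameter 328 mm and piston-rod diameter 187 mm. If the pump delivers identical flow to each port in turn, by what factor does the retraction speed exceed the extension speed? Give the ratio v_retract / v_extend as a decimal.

v_ret/v_ext ≈ 1.48

Cap-side area A_cap = π/4 × (328 mm)² = 84500 mm^2
Rod-side annular area A_ann = π/4 × (328² − 187²) = 57030 mm^2
For equal Q, v ∝ 1/A, so v_ret/v_ext = A_cap/A_ann.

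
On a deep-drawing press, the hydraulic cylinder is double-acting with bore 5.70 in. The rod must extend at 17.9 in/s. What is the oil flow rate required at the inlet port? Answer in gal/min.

Q ≈ 119 gal/min

Cap-side area A_cap = π/4 × (5.70 in)² = 25.52 in^2
Q = A × v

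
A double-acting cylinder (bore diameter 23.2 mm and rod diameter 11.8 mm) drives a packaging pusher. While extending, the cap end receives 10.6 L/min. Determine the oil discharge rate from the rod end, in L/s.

Cap-side area A_cap = π/4 × (23.2 mm)² = 422.7 mm^2
Rod-side annular area A_ann = π/4 × (23.2² − 11.8²) = 313.4 mm^2
Piston speed v = Q_in/A_cap; rod-end outflow Q_out = v × A_ann = Q_in × A_ann/A_cap.

Q_out ≈ 0.131 L/s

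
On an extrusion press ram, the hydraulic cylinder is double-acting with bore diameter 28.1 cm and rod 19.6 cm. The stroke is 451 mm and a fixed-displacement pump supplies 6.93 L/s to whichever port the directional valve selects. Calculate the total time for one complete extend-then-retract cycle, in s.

t ≈ 6.11 s

Cap-side area A_cap = π/4 × (28.1 cm)² = 620.2 cm^2
Rod-side annular area A_ann = π/4 × (28.1² − 19.6²) = 318.4 cm^2
t_ext = A_cap·L/Q = 4.036 s
t_ret = A_ann·L/Q = 2.072 s
t_cycle = t_ext + t_ret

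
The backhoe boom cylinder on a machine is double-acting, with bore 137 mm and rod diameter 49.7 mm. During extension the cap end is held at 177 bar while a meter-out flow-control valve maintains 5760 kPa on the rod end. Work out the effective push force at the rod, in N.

F ≈ 1.87e5 N

Cap-side area A_cap = π/4 × (137 mm)² = 14740 mm^2
Rod-side annular area A_ann = π/4 × (137² − 49.7²) = 12800 mm^2
Net thrust = P_cap·A_cap − P_rod·A_ann = 2.609e5 N − 73730 N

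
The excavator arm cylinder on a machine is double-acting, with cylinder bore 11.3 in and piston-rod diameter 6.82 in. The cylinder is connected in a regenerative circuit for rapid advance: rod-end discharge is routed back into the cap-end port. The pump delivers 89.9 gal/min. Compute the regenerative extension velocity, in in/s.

In regeneration the rod-end outflow joins the pump flow into the cap end, so the net volume the pump must supply per unit advance equals the rod cross-section area.
Rod cross-section A_rod = π/4 × (6.82 in)² = 36.53 in^2
v = Q_pump / A_rod

v ≈ 9.47 in/s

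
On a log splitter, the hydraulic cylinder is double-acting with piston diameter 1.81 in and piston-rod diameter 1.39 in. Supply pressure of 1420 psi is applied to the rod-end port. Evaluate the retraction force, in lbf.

F ≈ 1500 lbf

Rod-side annular area A_ann = π/4 × (1.81² − 1.39²) = 1.056 in^2
On retraction the pressure acts on the annular area (bore minus rod).
F = P × A_ann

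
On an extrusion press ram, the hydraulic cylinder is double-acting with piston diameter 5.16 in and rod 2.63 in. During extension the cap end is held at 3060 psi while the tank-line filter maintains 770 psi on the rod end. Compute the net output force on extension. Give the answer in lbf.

Cap-side area A_cap = π/4 × (5.16 in)² = 20.91 in^2
Rod-side annular area A_ann = π/4 × (5.16² − 2.63²) = 15.48 in^2
Net thrust = P_cap·A_cap − P_rod·A_ann = 63990 lbf − 11920 lbf

F ≈ 52100 lbf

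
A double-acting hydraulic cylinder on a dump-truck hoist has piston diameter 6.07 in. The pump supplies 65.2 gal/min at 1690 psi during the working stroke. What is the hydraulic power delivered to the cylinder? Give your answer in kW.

Hydraulic power = P × Q

W ≈ 47.9 kW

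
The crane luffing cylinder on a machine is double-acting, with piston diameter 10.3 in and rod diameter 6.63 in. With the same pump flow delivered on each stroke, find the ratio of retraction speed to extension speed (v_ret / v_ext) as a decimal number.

Cap-side area A_cap = π/4 × (10.3 in)² = 83.32 in^2
Rod-side annular area A_ann = π/4 × (10.3² − 6.63²) = 48.80 in^2
For equal Q, v ∝ 1/A, so v_ret/v_ext = A_cap/A_ann.

v_ret/v_ext ≈ 1.71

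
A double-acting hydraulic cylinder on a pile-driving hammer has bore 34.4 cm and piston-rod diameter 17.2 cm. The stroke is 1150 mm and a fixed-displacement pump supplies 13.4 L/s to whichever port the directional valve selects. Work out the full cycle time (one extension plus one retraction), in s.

t ≈ 14.0 s

Cap-side area A_cap = π/4 × (34.4 cm)² = 929.4 cm^2
Rod-side annular area A_ann = π/4 × (34.4² − 17.2²) = 697.1 cm^2
t_ext = A_cap·L/Q = 7.976 s
t_ret = A_ann·L/Q = 5.982 s
t_cycle = t_ext + t_ret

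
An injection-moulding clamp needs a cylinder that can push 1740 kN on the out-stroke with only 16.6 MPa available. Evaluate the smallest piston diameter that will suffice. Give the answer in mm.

Extension force acts on the full piston face: F = P × (π/4)D².
D = √(4F / (πP)) = √(4 × 1740 kN / (π × 16.6 MPa))

D ≈ 365 mm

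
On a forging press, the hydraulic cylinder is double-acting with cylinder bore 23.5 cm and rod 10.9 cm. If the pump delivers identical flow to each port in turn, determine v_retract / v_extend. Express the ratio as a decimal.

v_ret/v_ext ≈ 1.27

Cap-side area A_cap = π/4 × (23.5 cm)² = 433.7 cm^2
Rod-side annular area A_ann = π/4 × (23.5² − 10.9²) = 340.4 cm^2
For equal Q, v ∝ 1/A, so v_ret/v_ext = A_cap/A_ann.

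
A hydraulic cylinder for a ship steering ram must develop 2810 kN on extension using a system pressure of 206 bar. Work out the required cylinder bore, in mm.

Extension force acts on the full piston face: F = P × (π/4)D².
D = √(4F / (πP)) = √(4 × 2810 kN / (π × 206 bar))

D ≈ 417 mm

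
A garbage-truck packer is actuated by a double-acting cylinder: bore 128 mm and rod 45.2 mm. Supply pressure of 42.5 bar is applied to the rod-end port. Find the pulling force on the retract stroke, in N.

Rod-side annular area A_ann = π/4 × (128² − 45.2²) = 11260 mm^2
On retraction the pressure acts on the annular area (bore minus rod).
F = P × A_ann

F ≈ 47900 N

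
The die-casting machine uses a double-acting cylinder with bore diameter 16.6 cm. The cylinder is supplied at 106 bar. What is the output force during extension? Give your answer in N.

Cap-side area A_cap = π/4 × (16.6 cm)² = 216.4 cm^2
F = P × A_cap = 106 bar × A_cap

F ≈ 2.29e5 N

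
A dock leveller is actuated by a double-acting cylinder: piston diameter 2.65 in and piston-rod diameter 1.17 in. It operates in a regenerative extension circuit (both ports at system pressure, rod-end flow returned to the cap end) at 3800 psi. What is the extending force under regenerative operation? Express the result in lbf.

F ≈ 4090 lbf

With equal pressure on both faces, forces on the annular region cancel; the net push is pressure × rod cross-section.
Rod cross-section A_rod = π/4 × (1.17 in)² = 1.075 in^2
F = P × A_rod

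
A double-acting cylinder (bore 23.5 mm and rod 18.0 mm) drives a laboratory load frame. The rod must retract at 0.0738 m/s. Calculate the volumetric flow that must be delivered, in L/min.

Rod-side annular area A_ann = π/4 × (23.5² − 18.0²) = 179.3 mm^2
Q = A × v

Q ≈ 0.794 L/min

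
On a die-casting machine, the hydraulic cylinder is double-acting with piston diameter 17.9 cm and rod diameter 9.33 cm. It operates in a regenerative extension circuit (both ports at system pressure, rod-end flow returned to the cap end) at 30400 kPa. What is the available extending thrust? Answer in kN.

F ≈ 208 kN

With equal pressure on both faces, forces on the annular region cancel; the net push is pressure × rod cross-section.
Rod cross-section A_rod = π/4 × (9.33 cm)² = 68.37 cm^2
F = P × A_rod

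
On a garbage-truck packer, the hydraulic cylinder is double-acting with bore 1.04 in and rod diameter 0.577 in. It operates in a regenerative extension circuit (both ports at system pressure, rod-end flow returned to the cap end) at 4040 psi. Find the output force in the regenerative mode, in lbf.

With equal pressure on both faces, forces on the annular region cancel; the net push is pressure × rod cross-section.
Rod cross-section A_rod = π/4 × (0.577 in)² = 0.2615 in^2
F = P × A_rod

F ≈ 1060 lbf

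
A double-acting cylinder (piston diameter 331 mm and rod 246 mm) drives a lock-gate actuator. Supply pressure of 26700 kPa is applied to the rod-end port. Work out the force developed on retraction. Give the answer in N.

F ≈ 1.03e6 N

Rod-side annular area A_ann = π/4 × (331² − 246²) = 38520 mm^2
On retraction the pressure acts on the annular area (bore minus rod).
F = P × A_ann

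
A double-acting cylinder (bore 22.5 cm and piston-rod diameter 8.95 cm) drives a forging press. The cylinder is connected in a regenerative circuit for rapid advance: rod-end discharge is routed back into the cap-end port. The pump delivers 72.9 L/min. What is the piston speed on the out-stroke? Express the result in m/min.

In regeneration the rod-end outflow joins the pump flow into the cap end, so the net volume the pump must supply per unit advance equals the rod cross-section area.
Rod cross-section A_rod = π/4 × (8.95 cm)² = 62.91 cm^2
v = Q_pump / A_rod

v ≈ 11.6 m/min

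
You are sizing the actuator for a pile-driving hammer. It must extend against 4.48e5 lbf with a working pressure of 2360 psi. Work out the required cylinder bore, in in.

Extension force acts on the full piston face: F = P × (π/4)D².
D = √(4F / (πP)) = √(4 × 4.48e5 lbf / (π × 2360 psi))

D ≈ 15.5 in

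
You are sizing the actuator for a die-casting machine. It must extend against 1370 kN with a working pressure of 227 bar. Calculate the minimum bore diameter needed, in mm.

D ≈ 277 mm

Extension force acts on the full piston face: F = P × (π/4)D².
D = √(4F / (πP)) = √(4 × 1370 kN / (π × 227 bar))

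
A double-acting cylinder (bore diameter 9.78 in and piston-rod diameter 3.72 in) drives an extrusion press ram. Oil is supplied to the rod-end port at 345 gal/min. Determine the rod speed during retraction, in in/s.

v ≈ 20.7 in/s

Rod-side annular area A_ann = π/4 × (9.78² − 3.72²) = 64.25 in^2
Flow into the rod-end port fills the annular volume.
v = Q / A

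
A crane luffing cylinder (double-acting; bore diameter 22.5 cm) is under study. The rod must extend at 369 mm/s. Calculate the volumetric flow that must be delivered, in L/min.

Q ≈ 880 L/min

Cap-side area A_cap = π/4 × (22.5 cm)² = 397.6 cm^2
Q = A × v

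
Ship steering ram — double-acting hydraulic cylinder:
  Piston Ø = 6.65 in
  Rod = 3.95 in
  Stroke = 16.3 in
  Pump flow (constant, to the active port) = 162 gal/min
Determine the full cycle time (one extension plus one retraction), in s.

Cap-side area A_cap = π/4 × (6.65 in)² = 34.73 in^2
Rod-side annular area A_ann = π/4 × (6.65² − 3.95²) = 22.48 in^2
t_ext = A_cap·L/Q = 0.9077 s
t_ret = A_ann·L/Q = 0.5875 s
t_cycle = t_ext + t_ret

t ≈ 1.50 s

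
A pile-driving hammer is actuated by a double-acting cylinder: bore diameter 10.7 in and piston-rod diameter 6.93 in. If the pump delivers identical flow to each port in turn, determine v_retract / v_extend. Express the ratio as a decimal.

Cap-side area A_cap = π/4 × (10.7 in)² = 89.92 in^2
Rod-side annular area A_ann = π/4 × (10.7² − 6.93²) = 52.20 in^2
For equal Q, v ∝ 1/A, so v_ret/v_ext = A_cap/A_ann.

v_ret/v_ext ≈ 1.72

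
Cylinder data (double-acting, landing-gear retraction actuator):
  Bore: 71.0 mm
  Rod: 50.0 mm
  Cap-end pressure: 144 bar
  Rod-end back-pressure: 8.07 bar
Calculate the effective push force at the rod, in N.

F ≈ 55400 N

Cap-side area A_cap = π/4 × (71.0 mm)² = 3959 mm^2
Rod-side annular area A_ann = π/4 × (71.0² − 50.0²) = 1996 mm^2
Net thrust = P_cap·A_cap − P_rod·A_ann = 57010 N − 1611 N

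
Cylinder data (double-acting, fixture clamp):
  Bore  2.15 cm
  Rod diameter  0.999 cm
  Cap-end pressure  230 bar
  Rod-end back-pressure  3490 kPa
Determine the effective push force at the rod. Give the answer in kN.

Cap-side area A_cap = π/4 × (2.15 cm)² = 3.631 cm^2
Rod-side annular area A_ann = π/4 × (2.15² − 0.999²) = 2.847 cm^2
Net thrust = P_cap·A_cap − P_rod·A_ann = 8.350 kN − 0.9935 kN

F ≈ 7.36 kN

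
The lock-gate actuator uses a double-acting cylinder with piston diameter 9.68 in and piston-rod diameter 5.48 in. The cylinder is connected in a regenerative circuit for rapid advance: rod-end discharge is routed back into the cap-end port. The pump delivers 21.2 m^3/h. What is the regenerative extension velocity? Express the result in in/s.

In regeneration the rod-end outflow joins the pump flow into the cap end, so the net volume the pump must supply per unit advance equals the rod cross-section area.
Rod cross-section A_rod = π/4 × (5.48 in)² = 23.59 in^2
v = Q_pump / A_rod

v ≈ 15.2 in/s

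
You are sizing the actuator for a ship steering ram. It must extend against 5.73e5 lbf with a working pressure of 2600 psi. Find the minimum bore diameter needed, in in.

D ≈ 16.8 in

Extension force acts on the full piston face: F = P × (π/4)D².
D = √(4F / (πP)) = √(4 × 5.73e5 lbf / (π × 2600 psi))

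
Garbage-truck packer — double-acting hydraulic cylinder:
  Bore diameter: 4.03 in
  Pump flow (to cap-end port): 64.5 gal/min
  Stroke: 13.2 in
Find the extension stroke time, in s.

t ≈ 0.678 s

Cap-side area A_cap = π/4 × (4.03 in)² = 12.76 in^2
Swept volume V = A × L; t = V / Q = A·L / Q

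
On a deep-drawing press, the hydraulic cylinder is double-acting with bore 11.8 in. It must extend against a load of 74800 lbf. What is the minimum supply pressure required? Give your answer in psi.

Cap-side area A_cap = π/4 × (11.8 in)² = 109.4 in^2
P = F / A = 74800 lbf / A

P ≈ 684 psi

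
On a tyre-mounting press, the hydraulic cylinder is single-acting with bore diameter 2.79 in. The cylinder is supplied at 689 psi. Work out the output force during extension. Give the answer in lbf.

F ≈ 4210 lbf

Cap-side area A_cap = π/4 × (2.79 in)² = 6.114 in^2
F = P × A_cap = 689 psi × A_cap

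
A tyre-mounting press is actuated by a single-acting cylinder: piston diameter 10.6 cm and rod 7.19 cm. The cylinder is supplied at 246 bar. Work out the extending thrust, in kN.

F ≈ 217 kN

Cap-side area A_cap = π/4 × (10.6 cm)² = 88.25 cm^2
F = P × A_cap = 246 bar × A_cap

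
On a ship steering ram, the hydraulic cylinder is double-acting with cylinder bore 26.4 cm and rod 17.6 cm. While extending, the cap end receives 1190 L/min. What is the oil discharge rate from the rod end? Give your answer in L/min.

Q_out ≈ 661 L/min

Cap-side area A_cap = π/4 × (26.4 cm)² = 547.4 cm^2
Rod-side annular area A_ann = π/4 × (26.4² − 17.6²) = 304.1 cm^2
Piston speed v = Q_in/A_cap; rod-end outflow Q_out = v × A_ann = Q_in × A_ann/A_cap.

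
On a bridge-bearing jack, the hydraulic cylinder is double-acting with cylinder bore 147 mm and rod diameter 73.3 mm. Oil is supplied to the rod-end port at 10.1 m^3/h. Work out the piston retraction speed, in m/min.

Rod-side annular area A_ann = π/4 × (147² − 73.3²) = 12750 mm^2
Flow into the rod-end port fills the annular volume.
v = Q / A

v ≈ 13.2 m/min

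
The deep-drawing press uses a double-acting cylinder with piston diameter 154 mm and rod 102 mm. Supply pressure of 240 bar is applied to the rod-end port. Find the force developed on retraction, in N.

Rod-side annular area A_ann = π/4 × (154² − 102²) = 10460 mm^2
On retraction the pressure acts on the annular area (bore minus rod).
F = P × A_ann

F ≈ 2.51e5 N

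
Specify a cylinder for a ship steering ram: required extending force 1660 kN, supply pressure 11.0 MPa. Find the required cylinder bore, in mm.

D ≈ 438 mm

Extension force acts on the full piston face: F = P × (π/4)D².
D = √(4F / (πP)) = √(4 × 1660 kN / (π × 11.0 MPa))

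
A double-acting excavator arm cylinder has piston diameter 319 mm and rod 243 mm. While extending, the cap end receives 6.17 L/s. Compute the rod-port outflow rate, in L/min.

Cap-side area A_cap = π/4 × (319 mm)² = 79920 mm^2
Rod-side annular area A_ann = π/4 × (319² − 243²) = 33550 mm^2
Piston speed v = Q_in/A_cap; rod-end outflow Q_out = v × A_ann = Q_in × A_ann/A_cap.

Q_out ≈ 155 L/min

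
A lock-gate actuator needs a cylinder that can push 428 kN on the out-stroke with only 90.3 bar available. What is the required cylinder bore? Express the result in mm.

Extension force acts on the full piston face: F = P × (π/4)D².
D = √(4F / (πP)) = √(4 × 428 kN / (π × 90.3 bar))

D ≈ 246 mm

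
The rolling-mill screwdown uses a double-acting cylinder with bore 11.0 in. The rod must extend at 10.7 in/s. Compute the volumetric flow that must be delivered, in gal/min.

Cap-side area A_cap = π/4 × (11.0 in)² = 95.03 in^2
Q = A × v

Q ≈ 264 gal/min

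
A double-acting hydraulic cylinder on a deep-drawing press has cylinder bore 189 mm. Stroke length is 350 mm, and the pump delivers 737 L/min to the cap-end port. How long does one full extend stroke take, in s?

t ≈ 0.799 s

Cap-side area A_cap = π/4 × (189 mm)² = 28060 mm^2
Swept volume V = A × L; t = V / Q = A·L / Q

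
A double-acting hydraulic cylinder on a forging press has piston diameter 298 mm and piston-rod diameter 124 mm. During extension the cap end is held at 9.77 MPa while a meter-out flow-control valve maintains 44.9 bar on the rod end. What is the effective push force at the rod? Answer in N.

F ≈ 4.22e5 N

Cap-side area A_cap = π/4 × (298 mm)² = 69750 mm^2
Rod-side annular area A_ann = π/4 × (298² − 124²) = 57670 mm^2
Net thrust = P_cap·A_cap − P_rod·A_ann = 6.814e5 N − 2.589e5 N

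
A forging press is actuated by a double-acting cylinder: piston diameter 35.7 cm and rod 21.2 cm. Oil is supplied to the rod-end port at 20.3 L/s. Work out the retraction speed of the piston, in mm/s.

v ≈ 313 mm/s

Rod-side annular area A_ann = π/4 × (35.7² − 21.2²) = 648.0 cm^2
Flow into the rod-end port fills the annular volume.
v = Q / A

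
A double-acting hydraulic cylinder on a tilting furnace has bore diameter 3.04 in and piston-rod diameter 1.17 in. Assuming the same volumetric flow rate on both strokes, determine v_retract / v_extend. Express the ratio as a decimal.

v_ret/v_ext ≈ 1.17

Cap-side area A_cap = π/4 × (3.04 in)² = 7.258 in^2
Rod-side annular area A_ann = π/4 × (3.04² − 1.17²) = 6.183 in^2
For equal Q, v ∝ 1/A, so v_ret/v_ext = A_cap/A_ann.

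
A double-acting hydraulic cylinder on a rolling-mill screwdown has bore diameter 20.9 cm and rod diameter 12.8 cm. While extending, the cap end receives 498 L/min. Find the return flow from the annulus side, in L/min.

Cap-side area A_cap = π/4 × (20.9 cm)² = 343.1 cm^2
Rod-side annular area A_ann = π/4 × (20.9² − 12.8²) = 214.4 cm^2
Piston speed v = Q_in/A_cap; rod-end outflow Q_out = v × A_ann = Q_in × A_ann/A_cap.

Q_out ≈ 311 L/min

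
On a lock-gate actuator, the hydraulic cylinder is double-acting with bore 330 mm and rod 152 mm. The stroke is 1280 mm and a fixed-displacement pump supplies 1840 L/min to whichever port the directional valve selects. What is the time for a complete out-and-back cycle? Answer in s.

t ≈ 6.38 s

Cap-side area A_cap = π/4 × (330 mm)² = 85530 mm^2
Rod-side annular area A_ann = π/4 × (330² − 152²) = 67380 mm^2
t_ext = A_cap·L/Q = 3.570 s
t_ret = A_ann·L/Q = 2.813 s
t_cycle = t_ext + t_ret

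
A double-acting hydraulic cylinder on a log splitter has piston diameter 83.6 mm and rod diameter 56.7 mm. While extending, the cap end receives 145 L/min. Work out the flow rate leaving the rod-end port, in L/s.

Cap-side area A_cap = π/4 × (83.6 mm)² = 5489 mm^2
Rod-side annular area A_ann = π/4 × (83.6² − 56.7²) = 2964 mm^2
Piston speed v = Q_in/A_cap; rod-end outflow Q_out = v × A_ann = Q_in × A_ann/A_cap.

Q_out ≈ 1.31 L/s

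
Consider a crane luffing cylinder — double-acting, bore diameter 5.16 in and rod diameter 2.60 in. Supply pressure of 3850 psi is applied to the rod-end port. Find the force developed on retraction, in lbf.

Rod-side annular area A_ann = π/4 × (5.16² − 2.60²) = 15.60 in^2
On retraction the pressure acts on the annular area (bore minus rod).
F = P × A_ann

F ≈ 60100 lbf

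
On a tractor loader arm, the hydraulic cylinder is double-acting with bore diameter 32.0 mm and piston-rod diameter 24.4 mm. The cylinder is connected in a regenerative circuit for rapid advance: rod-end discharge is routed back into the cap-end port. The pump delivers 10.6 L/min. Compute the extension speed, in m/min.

v ≈ 22.7 m/min

In regeneration the rod-end outflow joins the pump flow into the cap end, so the net volume the pump must supply per unit advance equals the rod cross-section area.
Rod cross-section A_rod = π/4 × (24.4 mm)² = 467.6 mm^2
v = Q_pump / A_rod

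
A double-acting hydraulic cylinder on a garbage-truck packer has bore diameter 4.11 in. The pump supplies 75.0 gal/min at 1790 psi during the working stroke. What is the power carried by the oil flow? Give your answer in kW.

W ≈ 58.4 kW

Hydraulic power = P × Q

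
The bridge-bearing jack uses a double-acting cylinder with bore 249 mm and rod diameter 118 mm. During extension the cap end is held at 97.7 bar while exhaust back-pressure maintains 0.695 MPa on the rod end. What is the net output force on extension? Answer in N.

F ≈ 4.50e5 N

Cap-side area A_cap = π/4 × (249 mm)² = 48700 mm^2
Rod-side annular area A_ann = π/4 × (249² − 118²) = 37760 mm^2
Net thrust = P_cap·A_cap − P_rod·A_ann = 4.758e5 N − 26240 N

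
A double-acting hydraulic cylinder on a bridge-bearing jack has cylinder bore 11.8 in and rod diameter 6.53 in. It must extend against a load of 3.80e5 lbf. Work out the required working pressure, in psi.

P ≈ 3470 psi

Cap-side area A_cap = π/4 × (11.8 in)² = 109.4 in^2
P = F / A = 3.80e5 lbf / A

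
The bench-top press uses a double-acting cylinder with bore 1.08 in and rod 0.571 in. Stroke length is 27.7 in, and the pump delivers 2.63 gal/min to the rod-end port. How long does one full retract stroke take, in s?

Rod-side annular area A_ann = π/4 × (1.08² − 0.571²) = 0.6600 in^2
Swept volume V = A × L; t = V / Q = A·L / Q

t ≈ 1.81 s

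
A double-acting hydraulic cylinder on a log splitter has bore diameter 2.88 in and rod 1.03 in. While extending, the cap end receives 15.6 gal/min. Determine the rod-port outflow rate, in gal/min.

Cap-side area A_cap = π/4 × (2.88 in)² = 6.514 in^2
Rod-side annular area A_ann = π/4 × (2.88² − 1.03²) = 5.681 in^2
Piston speed v = Q_in/A_cap; rod-end outflow Q_out = v × A_ann = Q_in × A_ann/A_cap.

Q_out ≈ 13.6 gal/min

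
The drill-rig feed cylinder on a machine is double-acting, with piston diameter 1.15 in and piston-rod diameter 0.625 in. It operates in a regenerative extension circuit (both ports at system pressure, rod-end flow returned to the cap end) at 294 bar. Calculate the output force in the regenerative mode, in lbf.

F ≈ 1310 lbf

With equal pressure on both faces, forces on the annular region cancel; the net push is pressure × rod cross-section.
Rod cross-section A_rod = π/4 × (0.625 in)² = 0.3068 in^2
F = P × A_rod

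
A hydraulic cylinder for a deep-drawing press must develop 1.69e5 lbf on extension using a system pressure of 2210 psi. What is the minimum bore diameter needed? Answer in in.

Extension force acts on the full piston face: F = P × (π/4)D².
D = √(4F / (πP)) = √(4 × 1.69e5 lbf / (π × 2210 psi))

D ≈ 9.87 in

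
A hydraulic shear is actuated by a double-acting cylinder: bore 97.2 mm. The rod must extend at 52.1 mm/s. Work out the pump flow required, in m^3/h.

Cap-side area A_cap = π/4 × (97.2 mm)² = 7420 mm^2
Q = A × v

Q ≈ 1.39 m^3/h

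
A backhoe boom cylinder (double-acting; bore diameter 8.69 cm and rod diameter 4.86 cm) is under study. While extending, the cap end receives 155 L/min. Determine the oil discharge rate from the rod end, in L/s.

Cap-side area A_cap = π/4 × (8.69 cm)² = 59.31 cm^2
Rod-side annular area A_ann = π/4 × (8.69² − 4.86²) = 40.76 cm^2
Piston speed v = Q_in/A_cap; rod-end outflow Q_out = v × A_ann = Q_in × A_ann/A_cap.

Q_out ≈ 1.78 L/s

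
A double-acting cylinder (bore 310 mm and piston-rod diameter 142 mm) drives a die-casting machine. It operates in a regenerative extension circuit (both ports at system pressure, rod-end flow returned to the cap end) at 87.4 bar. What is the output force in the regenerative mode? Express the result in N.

With equal pressure on both faces, forces on the annular region cancel; the net push is pressure × rod cross-section.
Rod cross-section A_rod = π/4 × (142 mm)² = 15840 mm^2
F = P × A_rod

F ≈ 1.38e5 N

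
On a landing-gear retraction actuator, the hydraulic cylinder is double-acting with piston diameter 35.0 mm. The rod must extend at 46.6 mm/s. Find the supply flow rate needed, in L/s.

Q ≈ 0.0448 L/s

Cap-side area A_cap = π/4 × (35.0 mm)² = 962.1 mm^2
Q = A × v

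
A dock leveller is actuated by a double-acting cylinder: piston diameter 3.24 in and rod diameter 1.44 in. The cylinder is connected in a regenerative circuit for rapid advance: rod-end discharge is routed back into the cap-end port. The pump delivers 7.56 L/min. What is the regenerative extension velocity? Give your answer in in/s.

In regeneration the rod-end outflow joins the pump flow into the cap end, so the net volume the pump must supply per unit advance equals the rod cross-section area.
Rod cross-section A_rod = π/4 × (1.44 in)² = 1.629 in^2
v = Q_pump / A_rod

v ≈ 4.72 in/s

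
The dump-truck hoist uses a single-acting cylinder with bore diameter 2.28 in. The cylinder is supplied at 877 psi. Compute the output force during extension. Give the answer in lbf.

Cap-side area A_cap = π/4 × (2.28 in)² = 4.083 in^2
F = P × A_cap = 877 psi × A_cap

F ≈ 3580 lbf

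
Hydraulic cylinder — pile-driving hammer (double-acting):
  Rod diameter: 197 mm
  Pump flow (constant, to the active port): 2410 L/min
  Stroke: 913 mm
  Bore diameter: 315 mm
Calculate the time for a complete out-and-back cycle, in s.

Cap-side area A_cap = π/4 × (315 mm)² = 77930 mm^2
Rod-side annular area A_ann = π/4 × (315² − 197²) = 47450 mm^2
t_ext = A_cap·L/Q = 1.771 s
t_ret = A_ann·L/Q = 1.079 s
t_cycle = t_ext + t_ret

t ≈ 2.85 s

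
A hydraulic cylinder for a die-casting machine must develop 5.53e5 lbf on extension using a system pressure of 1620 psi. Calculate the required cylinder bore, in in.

D ≈ 20.8 in

Extension force acts on the full piston face: F = P × (π/4)D².
D = √(4F / (πP)) = √(4 × 5.53e5 lbf / (π × 1620 psi))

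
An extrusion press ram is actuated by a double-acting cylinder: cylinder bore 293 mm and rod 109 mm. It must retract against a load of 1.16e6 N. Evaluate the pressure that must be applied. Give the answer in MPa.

P ≈ 20.0 MPa

Rod-side annular area A_ann = π/4 × (293² − 109²) = 58090 mm^2
Retraction: pressure acts on the annular area.
P = F / A = 1.16e6 N / A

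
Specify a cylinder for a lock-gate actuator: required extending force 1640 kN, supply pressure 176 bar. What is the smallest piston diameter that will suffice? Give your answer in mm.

D ≈ 344 mm

Extension force acts on the full piston face: F = P × (π/4)D².
D = √(4F / (πP)) = √(4 × 1640 kN / (π × 176 bar))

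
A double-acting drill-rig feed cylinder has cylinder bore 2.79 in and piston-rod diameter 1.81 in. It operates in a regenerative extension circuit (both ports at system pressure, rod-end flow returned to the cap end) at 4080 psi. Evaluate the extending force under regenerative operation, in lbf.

With equal pressure on both faces, forces on the annular region cancel; the net push is pressure × rod cross-section.
Rod cross-section A_rod = π/4 × (1.81 in)² = 2.573 in^2
F = P × A_rod

F ≈ 10500 lbf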